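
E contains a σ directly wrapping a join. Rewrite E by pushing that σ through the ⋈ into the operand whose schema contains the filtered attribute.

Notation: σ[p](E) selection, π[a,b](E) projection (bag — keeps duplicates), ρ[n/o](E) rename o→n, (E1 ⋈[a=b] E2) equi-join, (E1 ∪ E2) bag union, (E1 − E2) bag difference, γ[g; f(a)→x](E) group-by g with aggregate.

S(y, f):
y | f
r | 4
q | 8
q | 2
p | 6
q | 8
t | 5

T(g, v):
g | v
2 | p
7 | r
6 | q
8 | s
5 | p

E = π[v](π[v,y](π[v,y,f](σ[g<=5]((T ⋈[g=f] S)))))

σ filters on g, owned by the left side.
E' = π[v](π[v,y](π[v,y,f]((σ[g<=5](T) ⋈[g=f] S))))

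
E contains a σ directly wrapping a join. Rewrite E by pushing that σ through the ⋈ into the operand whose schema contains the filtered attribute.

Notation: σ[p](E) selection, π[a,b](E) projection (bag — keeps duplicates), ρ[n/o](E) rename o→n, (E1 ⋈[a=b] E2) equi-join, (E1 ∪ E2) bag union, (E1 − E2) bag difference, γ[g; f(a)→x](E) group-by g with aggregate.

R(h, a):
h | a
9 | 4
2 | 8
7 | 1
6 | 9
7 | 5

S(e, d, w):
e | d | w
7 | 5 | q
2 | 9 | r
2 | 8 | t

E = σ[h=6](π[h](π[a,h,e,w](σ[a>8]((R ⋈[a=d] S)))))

σ filters on a, owned by the left side.
E' = σ[h=6](π[h](π[a,h,e,w]((σ[a>8](R) ⋈[a=d] S))))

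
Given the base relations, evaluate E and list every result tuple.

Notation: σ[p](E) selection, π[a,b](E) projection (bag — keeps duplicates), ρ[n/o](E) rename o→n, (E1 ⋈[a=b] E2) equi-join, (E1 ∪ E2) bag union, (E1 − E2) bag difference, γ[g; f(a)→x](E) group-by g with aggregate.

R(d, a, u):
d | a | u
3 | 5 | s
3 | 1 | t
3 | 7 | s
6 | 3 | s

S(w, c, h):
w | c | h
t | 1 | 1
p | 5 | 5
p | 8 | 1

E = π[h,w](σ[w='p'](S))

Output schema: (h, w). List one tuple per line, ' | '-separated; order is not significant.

Subexpression sizes:
  S → 3
  σ[w='p'](S) → 2
  π[h,w](σ[w='p'](S)) → 2

== RESULT ==
h | w
1 | p
5 | p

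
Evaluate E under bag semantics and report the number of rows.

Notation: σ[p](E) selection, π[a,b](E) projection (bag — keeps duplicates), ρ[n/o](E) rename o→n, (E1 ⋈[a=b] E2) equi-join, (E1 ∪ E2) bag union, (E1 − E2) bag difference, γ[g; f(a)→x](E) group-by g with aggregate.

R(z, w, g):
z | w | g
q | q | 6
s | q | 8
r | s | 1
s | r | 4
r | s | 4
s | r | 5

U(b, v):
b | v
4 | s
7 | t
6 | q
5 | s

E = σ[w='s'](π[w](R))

Stepwise |·|:
  R → 6
  π[w](R) → 6
  σ[w='s'](π[w](R)) → 2

|E| = 2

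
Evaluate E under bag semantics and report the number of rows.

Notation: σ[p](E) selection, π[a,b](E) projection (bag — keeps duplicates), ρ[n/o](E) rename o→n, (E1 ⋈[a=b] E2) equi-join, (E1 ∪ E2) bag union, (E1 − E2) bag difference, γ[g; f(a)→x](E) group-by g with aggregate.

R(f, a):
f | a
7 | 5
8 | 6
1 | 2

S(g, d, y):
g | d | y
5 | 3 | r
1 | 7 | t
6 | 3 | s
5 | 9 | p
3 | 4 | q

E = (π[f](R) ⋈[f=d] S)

Subexpression sizes:
  R → 3
  π[f](R) → 3
  S → 5
  (π[f](R) ⋈[f=d] S) → 1

|E| = 1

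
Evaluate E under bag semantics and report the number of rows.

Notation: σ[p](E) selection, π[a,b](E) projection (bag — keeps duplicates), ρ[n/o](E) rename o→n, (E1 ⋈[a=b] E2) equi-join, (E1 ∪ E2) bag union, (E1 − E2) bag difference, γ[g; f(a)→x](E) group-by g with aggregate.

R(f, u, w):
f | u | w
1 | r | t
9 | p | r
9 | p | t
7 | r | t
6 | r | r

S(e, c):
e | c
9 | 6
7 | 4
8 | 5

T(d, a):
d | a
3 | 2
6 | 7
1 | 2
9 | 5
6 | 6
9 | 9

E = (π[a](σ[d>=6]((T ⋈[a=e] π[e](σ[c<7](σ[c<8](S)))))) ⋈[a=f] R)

Row counts bottom-up:
  T → 6
  S → 3
  σ[c<8](S) → 3
  σ[c<7](σ[c<8](S)) → 3
  π[e](σ[c<7](σ[c<8](S))) → 3
  (T ⋈[a=e] π[e](σ[c<7](σ[c<8](S)))) → 2
  σ[d>=6]((T ⋈[a=e] π[e](σ[c<7](σ[c<8](S))))) → 2
  π[a](σ[d>=6]((T ⋈[a=e] π[e](σ[c<7](σ[c<8](S)))))) → 2
  R → 5
  (π[a](σ[d>=6]((T ⋈[a=e] π[e](σ[c<7](σ[c<8](S)))))) ⋈[a=f] R) → 3

|E| = 3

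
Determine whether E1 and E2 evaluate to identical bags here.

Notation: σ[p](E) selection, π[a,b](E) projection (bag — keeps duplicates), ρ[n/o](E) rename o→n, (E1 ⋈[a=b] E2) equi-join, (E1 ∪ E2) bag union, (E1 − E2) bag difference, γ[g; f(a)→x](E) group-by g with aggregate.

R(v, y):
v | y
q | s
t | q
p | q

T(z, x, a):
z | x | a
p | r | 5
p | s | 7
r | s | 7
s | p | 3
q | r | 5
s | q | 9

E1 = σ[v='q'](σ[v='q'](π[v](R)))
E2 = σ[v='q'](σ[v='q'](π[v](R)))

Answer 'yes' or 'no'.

E1 row counts bottom-up:
  R → 3
  π[v](R) → 3
  σ[v='q'](π[v](R)) → 1
  σ[v='q'](σ[v='q'](π[v](R))) → 1
E2 row counts bottom-up:
  R → 3
  π[v](R) → 3
  σ[v='q'](π[v](R)) → 1
  σ[v='q'](σ[v='q'](π[v](R))) → 1

E1 and E2 produce the same multiset:
v
q

yes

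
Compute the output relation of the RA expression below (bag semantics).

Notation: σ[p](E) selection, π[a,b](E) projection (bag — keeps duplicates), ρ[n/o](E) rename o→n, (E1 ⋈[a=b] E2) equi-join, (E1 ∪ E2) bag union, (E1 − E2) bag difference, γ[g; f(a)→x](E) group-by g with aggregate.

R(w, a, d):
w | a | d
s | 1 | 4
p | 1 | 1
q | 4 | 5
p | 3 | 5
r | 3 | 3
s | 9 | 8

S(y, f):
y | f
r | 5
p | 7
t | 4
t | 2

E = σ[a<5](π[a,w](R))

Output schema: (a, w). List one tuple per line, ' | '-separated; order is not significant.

Subexpression sizes:
  R → 6
  π[a,w](R) → 6
  σ[a<5](π[a,w](R)) → 5

== RESULT ==
a | w
1 | p
1 | s
3 | p
3 | r
4 | q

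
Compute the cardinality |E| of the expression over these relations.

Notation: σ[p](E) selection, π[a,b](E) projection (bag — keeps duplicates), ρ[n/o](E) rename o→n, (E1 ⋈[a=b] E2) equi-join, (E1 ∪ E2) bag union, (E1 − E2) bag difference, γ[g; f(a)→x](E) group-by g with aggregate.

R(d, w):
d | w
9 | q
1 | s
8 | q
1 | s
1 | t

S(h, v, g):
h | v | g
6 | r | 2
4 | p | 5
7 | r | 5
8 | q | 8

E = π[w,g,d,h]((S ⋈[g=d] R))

Subexpression sizes:
  S → 4
  R → 5
  (S ⋈[g=d] R) → 1
  π[w,g,d,h]((S ⋈[g=d] R)) → 1

|E| = 1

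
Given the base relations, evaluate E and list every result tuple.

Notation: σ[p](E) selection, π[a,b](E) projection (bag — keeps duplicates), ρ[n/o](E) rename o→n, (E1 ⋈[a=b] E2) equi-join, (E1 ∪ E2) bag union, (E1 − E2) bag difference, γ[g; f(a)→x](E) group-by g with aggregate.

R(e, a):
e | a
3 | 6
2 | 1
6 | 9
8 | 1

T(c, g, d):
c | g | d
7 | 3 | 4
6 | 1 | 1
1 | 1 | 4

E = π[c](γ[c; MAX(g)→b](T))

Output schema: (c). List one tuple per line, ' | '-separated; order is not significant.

Per-node cardinality:
  T → 3
  γ[c; MAX(g)→b](T) → 3
  π[c](γ[c; MAX(g)→b](T)) → 3

== RESULT ==
c
1
6
7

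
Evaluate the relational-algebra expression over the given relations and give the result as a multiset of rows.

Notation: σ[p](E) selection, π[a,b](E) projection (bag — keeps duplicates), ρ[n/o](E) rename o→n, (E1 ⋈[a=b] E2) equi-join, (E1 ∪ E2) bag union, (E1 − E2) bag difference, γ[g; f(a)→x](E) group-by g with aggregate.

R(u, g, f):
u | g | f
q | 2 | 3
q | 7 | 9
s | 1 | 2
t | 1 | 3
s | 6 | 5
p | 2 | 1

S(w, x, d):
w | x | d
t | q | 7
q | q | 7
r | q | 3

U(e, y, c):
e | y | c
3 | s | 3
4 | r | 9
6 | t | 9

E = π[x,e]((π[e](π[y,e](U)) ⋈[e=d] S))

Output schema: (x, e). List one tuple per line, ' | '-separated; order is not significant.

Stepwise |·|:
  U → 3
  π[y,e](U) → 3
  π[e](π[y,e](U)) → 3
  S → 3
  (π[e](π[y,e](U)) ⋈[e=d] S) → 1
  π[x,e]((π[e](π[y,e](U)) ⋈[e=d] S)) → 1

== RESULT ==
x | e
q | 3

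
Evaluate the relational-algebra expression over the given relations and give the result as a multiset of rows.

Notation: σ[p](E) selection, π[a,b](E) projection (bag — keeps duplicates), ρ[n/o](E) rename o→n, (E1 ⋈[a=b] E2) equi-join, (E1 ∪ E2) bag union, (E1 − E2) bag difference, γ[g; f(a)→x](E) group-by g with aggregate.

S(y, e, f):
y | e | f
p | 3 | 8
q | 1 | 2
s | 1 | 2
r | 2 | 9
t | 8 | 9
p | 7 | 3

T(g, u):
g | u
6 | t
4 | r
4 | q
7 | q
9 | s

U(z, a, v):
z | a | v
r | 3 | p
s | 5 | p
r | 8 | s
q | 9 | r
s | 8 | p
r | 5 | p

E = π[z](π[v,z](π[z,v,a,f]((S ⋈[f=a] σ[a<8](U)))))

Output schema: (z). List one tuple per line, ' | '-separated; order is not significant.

Subexpression sizes:
  S → 6
  U → 6
  σ[a<8](U) → 3
  (S ⋈[f=a] σ[a<8](U)) → 1
  π[z,v,a,f]((S ⋈[f=a] σ[a<8](U))) → 1
  π[v,z](π[z,v,a,f]((S ⋈[f=a] σ[a<8](U)))) → 1
  π[z](π[v,z](π[z,v,a,f]((S ⋈[f=a] σ[a<8](U))))) → 1

== RESULT ==
z
r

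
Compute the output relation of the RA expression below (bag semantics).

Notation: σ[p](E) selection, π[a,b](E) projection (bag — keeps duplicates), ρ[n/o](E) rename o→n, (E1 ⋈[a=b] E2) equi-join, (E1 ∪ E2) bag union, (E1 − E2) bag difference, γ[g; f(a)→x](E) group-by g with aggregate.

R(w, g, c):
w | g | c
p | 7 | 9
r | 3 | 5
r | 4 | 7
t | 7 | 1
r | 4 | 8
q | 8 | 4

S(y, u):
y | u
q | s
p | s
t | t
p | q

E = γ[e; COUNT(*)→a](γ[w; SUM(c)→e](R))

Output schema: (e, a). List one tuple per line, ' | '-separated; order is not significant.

Per-node cardinality:
  R → 6
  γ[w; SUM(c)→e](R) → 4
  γ[e; COUNT(*)→a](γ[w; SUM(c)→e](R)) → 4

== RESULT ==
e | a
1 | 1
4 | 1
9 | 1
20 | 1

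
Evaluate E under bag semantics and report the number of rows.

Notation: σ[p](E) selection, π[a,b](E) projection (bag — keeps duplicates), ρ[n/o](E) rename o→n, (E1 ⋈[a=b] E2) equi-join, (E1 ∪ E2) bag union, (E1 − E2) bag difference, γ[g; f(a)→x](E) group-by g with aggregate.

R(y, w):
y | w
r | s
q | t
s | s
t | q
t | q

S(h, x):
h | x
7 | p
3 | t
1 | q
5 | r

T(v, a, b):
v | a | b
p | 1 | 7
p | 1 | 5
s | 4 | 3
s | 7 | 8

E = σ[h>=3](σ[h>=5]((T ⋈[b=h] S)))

Stepwise |·|:
  T → 4
  S → 4
  (T ⋈[b=h] S) → 3
  σ[h>=5]((T ⋈[b=h] S)) → 2
  σ[h>=3](σ[h>=5]((T ⋈[b=h] S))) → 2

|E| = 2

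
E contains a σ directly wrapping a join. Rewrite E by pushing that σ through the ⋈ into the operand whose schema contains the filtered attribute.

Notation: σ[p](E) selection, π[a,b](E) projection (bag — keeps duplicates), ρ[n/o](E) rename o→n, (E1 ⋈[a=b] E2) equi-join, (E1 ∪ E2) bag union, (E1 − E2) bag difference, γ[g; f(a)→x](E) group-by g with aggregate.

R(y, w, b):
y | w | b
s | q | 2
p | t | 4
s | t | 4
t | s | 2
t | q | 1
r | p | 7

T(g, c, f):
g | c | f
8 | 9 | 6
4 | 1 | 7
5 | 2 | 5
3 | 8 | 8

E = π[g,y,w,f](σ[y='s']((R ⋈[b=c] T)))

σ filters on y, owned by the left side.
E' = π[g,y,w,f]((σ[y='s'](R) ⋈[b=c] T))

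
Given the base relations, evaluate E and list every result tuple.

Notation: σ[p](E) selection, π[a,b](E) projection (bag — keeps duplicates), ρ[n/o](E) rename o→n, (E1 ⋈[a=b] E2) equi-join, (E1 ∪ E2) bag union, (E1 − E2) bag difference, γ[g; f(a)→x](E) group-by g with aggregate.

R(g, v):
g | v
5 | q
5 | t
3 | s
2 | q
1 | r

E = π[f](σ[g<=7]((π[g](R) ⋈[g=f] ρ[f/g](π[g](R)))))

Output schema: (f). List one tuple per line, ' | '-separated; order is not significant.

Row counts bottom-up:
  R → 5
  π[g](R) → 5
  R → 5
  π[g](R) → 5
  ρ[f/g](π[g](R)) → 5
  (π[g](R) ⋈[g=f] ρ[f/g](π[g](R))) → 7
  σ[g<=7]((π[g](R) ⋈[g=f] ρ[f/g](π[g](R)))) → 7
  π[f](σ[g<=7]((π[g](R) ⋈[g=f] ρ[f/g](π[g](R))))) → 7

== RESULT ==
f
1
2
3
5
5
5
5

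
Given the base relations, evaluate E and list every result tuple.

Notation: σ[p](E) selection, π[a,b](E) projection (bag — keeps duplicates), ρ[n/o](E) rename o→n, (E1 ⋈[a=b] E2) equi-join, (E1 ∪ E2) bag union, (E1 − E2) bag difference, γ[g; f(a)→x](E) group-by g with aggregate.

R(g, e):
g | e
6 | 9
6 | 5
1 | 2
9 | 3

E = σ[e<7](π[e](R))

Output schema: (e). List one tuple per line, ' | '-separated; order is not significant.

Row counts bottom-up:
  R → 4
  π[e](R) → 4
  σ[e<7](π[e](R)) → 3

== RESULT ==
e
2
3
5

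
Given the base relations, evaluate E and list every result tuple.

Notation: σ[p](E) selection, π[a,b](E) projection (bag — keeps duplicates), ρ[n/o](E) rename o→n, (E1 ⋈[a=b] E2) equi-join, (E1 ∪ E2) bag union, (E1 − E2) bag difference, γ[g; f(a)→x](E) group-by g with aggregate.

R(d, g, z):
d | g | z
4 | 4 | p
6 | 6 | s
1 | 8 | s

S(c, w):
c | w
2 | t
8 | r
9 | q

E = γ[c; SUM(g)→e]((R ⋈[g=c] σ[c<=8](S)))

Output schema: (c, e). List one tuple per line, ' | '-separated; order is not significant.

Stepwise |·|:
  R → 3
  S → 3
  σ[c<=8](S) → 2
  (R ⋈[g=c] σ[c<=8](S)) → 1
  γ[c; SUM(g)→e]((R ⋈[g=c] σ[c<=8](S))) → 1

== RESULT ==
c | e
8 | 8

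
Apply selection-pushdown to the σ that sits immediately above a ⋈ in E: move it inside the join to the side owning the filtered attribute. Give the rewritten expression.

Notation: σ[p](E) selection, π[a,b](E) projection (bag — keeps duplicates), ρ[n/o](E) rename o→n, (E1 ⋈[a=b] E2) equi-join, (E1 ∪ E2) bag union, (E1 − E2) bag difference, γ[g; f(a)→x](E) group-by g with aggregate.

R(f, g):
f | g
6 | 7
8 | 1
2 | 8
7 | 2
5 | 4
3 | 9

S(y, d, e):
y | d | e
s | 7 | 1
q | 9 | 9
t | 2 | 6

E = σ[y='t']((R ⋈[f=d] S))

σ filters on y, owned by the right side.
E' = (R ⋈[f=d] σ[y='t'](S))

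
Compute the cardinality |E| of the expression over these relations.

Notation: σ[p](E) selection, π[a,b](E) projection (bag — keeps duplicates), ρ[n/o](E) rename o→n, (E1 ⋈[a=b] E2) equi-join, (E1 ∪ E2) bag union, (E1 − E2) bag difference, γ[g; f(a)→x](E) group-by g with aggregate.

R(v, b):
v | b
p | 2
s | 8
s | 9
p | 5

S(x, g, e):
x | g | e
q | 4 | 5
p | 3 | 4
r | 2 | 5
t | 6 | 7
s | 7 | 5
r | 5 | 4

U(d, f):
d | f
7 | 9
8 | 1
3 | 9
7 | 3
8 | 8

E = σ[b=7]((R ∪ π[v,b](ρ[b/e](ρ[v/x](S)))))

Subexpression sizes:
  R → 4
  S → 6
  ρ[v/x](S) → 6
  ρ[b/e](ρ[v/x](S)) → 6
  π[v,b](ρ[b/e](ρ[v/x](S))) → 6
  (R ∪ π[v,b](ρ[b/e](ρ[v/x](S)))) → 10
  σ[b=7]((R ∪ π[v,b](ρ[b/e](ρ[v/x](S))))) → 1

|E| = 1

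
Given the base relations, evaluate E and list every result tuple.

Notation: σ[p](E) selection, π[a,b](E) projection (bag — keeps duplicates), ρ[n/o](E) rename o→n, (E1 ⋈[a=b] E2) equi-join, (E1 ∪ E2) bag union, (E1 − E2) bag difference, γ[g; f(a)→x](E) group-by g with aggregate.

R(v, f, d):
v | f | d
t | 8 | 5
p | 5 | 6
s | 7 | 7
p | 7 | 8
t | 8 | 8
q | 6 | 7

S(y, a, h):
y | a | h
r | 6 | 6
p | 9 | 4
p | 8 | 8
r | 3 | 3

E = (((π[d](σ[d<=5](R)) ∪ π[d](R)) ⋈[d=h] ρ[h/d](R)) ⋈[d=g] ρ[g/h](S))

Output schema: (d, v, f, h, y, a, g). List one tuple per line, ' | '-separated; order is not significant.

Row counts bottom-up:
  R → 6
  σ[d<=5](R) → 1
  π[d](σ[d<=5](R)) → 1
  R → 6
  π[d](R) → 6
  (π[d](σ[d<=5](R)) ∪ π[d](R)) → 7
  R → 6
  ρ[h/d](R) → 6
  ((π[d](σ[d<=5](R)) ∪ π[d](R)) ⋈[d=h] ρ[h/d](R)) → 11
  S → 4
  ρ[g/h](S) → 4
  (((π[d](σ[d<=5](R)) ∪ π[d](R)) ⋈[d=h] ρ[h/d](R)) ⋈[d=g] ρ[g/h](S)) → 5

== RESULT ==
d | v | f | h | y | a | g
6 | p | 5 | 6 | r | 6 | 6
8 | p | 7 | 8 | p | 8 | 8
8 | p | 7 | 8 | p | 8 | 8
8 | t | 8 | 8 | p | 8 | 8
8 | t | 8 | 8 | p | 8 | 8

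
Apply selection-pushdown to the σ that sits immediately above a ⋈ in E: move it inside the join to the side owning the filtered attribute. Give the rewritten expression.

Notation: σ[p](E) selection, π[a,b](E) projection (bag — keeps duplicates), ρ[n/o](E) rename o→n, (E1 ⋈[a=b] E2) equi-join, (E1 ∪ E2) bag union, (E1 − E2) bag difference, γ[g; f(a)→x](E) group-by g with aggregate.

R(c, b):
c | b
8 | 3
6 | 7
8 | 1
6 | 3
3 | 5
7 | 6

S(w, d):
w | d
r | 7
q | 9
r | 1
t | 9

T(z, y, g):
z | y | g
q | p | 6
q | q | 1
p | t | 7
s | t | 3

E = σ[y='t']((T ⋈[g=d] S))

σ filters on y, owned by the left side.
E' = (σ[y='t'](T) ⋈[g=d] S)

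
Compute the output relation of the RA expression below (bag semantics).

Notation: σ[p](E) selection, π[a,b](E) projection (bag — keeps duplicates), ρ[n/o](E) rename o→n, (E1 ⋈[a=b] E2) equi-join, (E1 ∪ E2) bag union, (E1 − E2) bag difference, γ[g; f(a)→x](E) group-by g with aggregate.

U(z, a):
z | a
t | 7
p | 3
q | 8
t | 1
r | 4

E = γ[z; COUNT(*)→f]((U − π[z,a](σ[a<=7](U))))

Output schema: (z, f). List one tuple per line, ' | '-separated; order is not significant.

Per-node cardinality:
  U → 5
  U → 5
  σ[a<=7](U) → 4
  π[z,a](σ[a<=7](U)) → 4
  (U − π[z,a](σ[a<=7](U))) → 1
  γ[z; COUNT(*)→f]((U − π[z,a](σ[a<=7](U)))) → 1

== RESULT ==
z | f
q | 1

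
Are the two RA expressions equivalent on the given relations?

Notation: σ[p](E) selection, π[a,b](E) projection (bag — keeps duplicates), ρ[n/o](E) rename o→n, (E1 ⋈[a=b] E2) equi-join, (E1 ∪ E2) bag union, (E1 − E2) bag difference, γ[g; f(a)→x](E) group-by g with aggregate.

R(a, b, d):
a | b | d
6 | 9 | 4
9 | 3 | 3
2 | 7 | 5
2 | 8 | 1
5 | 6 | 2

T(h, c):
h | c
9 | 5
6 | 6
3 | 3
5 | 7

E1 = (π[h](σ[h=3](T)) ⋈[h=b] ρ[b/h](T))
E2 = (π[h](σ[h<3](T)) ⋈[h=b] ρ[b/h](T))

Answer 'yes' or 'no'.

E1 stepwise |·|:
  T → 4
  σ[h=3](T) → 1
  π[h](σ[h=3](T)) → 1
  T → 4
  ρ[b/h](T) → 4
  (π[h](σ[h=3](T)) ⋈[h=b] ρ[b/h](T)) → 1
E2 stepwise |·|:
  T → 4
  σ[h<3](T) → 0
  π[h](σ[h<3](T)) → 0
  T → 4
  ρ[b/h](T) → 4
  (π[h](σ[h<3](T)) ⋈[h=b] ρ[b/h](T)) → 0

E1 result:
h | b | c
3 | 3 | 3
E2 result:
h | b | c
(0 rows)
Witness: (3, 3, 3) appears 1× in E1 but 0× in E2.

no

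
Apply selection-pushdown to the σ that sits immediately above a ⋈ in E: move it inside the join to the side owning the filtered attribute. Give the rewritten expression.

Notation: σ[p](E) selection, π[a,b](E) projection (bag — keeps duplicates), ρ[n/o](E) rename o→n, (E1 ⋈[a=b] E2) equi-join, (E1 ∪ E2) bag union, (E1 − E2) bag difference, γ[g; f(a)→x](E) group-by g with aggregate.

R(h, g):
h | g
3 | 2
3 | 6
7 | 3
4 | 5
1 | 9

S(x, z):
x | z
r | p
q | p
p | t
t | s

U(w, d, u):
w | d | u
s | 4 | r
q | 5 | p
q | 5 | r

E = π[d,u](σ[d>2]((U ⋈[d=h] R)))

σ filters on d, owned by the left side.
E' = π[d,u]((σ[d>2](U) ⋈[d=h] R))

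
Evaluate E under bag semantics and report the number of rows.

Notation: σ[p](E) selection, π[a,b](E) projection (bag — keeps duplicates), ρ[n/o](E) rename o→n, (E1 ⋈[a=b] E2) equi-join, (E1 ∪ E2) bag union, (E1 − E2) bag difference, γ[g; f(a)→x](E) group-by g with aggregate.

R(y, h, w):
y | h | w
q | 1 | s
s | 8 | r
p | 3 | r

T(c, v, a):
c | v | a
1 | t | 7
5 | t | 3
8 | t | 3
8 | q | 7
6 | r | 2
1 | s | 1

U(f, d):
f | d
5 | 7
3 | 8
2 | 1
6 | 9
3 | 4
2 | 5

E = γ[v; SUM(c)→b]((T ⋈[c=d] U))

Subexpression sizes:
  T → 6
  U → 6
  (T ⋈[c=d] U) → 5
  γ[v; SUM(c)→b]((T ⋈[c=d] U)) → 3

|E| = 3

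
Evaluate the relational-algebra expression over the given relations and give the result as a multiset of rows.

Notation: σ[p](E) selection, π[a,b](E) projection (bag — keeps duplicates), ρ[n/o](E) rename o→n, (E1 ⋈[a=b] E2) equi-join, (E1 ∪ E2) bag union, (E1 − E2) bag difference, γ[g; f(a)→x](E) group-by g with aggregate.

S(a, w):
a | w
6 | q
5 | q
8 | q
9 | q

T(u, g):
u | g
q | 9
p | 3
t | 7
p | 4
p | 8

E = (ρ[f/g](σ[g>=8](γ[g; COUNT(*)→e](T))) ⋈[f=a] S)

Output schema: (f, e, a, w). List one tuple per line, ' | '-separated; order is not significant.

Subexpression sizes:
  T → 5
  γ[g; COUNT(*)→e](T) → 5
  σ[g>=8](γ[g; COUNT(*)→e](T)) → 2
  ρ[f/g](σ[g>=8](γ[g; COUNT(*)→e](T))) → 2
  S → 4
  (ρ[f/g](σ[g>=8](γ[g; COUNT(*)→e](T))) ⋈[f=a] S) → 2

== RESULT ==
f | e | a | w
8 | 1 | 8 | q
9 | 1 | 9 | q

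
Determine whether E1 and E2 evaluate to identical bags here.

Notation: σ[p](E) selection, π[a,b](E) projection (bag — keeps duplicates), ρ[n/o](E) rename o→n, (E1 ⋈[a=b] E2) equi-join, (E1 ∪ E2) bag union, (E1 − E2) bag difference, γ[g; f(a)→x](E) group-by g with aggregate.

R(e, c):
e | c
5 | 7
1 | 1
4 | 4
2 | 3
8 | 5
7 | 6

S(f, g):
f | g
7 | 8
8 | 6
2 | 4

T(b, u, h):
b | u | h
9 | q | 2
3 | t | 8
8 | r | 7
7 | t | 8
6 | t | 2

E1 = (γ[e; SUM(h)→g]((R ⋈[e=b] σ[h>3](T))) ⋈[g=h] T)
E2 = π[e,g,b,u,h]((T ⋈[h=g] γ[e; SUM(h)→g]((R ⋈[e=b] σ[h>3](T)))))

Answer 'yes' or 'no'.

E1 row counts bottom-up:
  R → 6
  T → 5
  σ[h>3](T) → 3
  (R ⋈[e=b] σ[h>3](T)) → 2
  γ[e; SUM(h)→g]((R ⋈[e=b] σ[h>3](T))) → 2
  T → 5
  (γ[e; SUM(h)→g]((R ⋈[e=b] σ[h>3](T))) ⋈[g=h] T) → 3
E2 row counts bottom-up:
  T → 5
  R → 6
  T → 5
  σ[h>3](T) → 3
  (R ⋈[e=b] σ[h>3](T)) → 2
  γ[e; SUM(h)→g]((R ⋈[e=b] σ[h>3](T))) → 2
  (T ⋈[h=g] γ[e; SUM(h)→g]((R ⋈[e=b] σ[h>3](T)))) → 3
  π[e,g,b,u,h]((T ⋈[h=g] γ[e; SUM(h)→g]((R ⋈[e=b] σ[h>3](T))))) → 3

E1 and E2 produce the same multiset:
e | g | b | u | h
7 | 8 | 3 | t | 8
7 | 8 | 7 | t | 8
8 | 7 | 8 | r | 7

yes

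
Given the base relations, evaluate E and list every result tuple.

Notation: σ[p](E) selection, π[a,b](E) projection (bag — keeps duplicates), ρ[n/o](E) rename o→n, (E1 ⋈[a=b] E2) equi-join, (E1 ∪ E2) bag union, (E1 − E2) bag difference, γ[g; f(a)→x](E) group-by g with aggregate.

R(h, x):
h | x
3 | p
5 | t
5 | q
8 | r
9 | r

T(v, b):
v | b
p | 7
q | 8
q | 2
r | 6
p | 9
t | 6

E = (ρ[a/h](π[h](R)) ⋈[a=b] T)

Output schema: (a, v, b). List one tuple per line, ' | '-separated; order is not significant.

Per-node cardinality:
  R → 5
  π[h](R) → 5
  ρ[a/h](π[h](R)) → 5
  T → 6
  (ρ[a/h](π[h](R)) ⋈[a=b] T) → 2

== RESULT ==
a | v | b
8 | q | 8
9 | p | 9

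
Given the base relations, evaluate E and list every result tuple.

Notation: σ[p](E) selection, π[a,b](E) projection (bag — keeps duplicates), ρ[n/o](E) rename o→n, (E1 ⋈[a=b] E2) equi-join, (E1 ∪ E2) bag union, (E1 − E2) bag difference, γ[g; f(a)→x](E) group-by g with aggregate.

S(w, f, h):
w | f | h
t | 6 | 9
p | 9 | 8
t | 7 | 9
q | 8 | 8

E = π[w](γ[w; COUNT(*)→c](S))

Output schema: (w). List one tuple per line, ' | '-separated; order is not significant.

Subexpression sizes:
  S → 4
  γ[w; COUNT(*)→c](S) → 3
  π[w](γ[w; COUNT(*)→c](S)) → 3

== RESULT ==
w
p
q
t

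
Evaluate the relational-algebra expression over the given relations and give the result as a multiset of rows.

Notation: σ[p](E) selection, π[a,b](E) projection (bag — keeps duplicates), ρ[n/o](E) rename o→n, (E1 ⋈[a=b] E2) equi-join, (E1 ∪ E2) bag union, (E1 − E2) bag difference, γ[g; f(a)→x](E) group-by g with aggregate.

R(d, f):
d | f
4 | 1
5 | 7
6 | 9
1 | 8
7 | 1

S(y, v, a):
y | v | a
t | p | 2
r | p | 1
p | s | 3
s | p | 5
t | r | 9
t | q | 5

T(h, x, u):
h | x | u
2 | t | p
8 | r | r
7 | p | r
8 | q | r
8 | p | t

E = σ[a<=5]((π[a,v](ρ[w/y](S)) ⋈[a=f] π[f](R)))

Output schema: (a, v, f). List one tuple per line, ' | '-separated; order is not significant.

Per-node cardinality:
  S → 6
  ρ[w/y](S) → 6
  π[a,v](ρ[w/y](S)) → 6
  R → 5
  π[f](R) → 5
  (π[a,v](ρ[w/y](S)) ⋈[a=f] π[f](R)) → 3
  σ[a<=5]((π[a,v](ρ[w/y](S)) ⋈[a=f] π[f](R))) → 2

== RESULT ==
a | v | f
1 | p | 1
1 | p | 1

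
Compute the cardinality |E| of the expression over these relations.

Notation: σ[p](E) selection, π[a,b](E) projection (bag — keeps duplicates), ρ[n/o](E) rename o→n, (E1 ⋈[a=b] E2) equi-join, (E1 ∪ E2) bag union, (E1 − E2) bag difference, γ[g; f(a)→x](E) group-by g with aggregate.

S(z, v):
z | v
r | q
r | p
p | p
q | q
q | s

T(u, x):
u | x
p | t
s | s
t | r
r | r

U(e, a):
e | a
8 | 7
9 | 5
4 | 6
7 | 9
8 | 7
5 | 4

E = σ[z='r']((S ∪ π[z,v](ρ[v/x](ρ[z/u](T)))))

Stepwise |·|:
  S → 5
  T → 4
  ρ[z/u](T) → 4
  ρ[v/x](ρ[z/u](T)) → 4
  π[z,v](ρ[v/x](ρ[z/u](T))) → 4
  (S ∪ π[z,v](ρ[v/x](ρ[z/u](T)))) → 9
  σ[z='r']((S ∪ π[z,v](ρ[v/x](ρ[z/u](T))))) → 3

|E| = 3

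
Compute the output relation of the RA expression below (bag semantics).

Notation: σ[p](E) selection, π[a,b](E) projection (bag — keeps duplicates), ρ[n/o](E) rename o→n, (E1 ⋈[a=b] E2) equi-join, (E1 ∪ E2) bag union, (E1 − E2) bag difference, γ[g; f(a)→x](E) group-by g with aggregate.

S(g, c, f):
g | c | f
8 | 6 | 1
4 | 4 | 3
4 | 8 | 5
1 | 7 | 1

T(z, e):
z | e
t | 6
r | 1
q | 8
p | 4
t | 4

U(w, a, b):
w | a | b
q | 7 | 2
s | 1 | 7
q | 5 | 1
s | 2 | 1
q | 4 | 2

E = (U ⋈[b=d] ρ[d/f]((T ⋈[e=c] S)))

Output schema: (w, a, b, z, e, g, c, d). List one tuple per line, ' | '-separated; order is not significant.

Stepwise |·|:
  U → 5
  T → 5
  S → 4
  (T ⋈[e=c] S) → 4
  ρ[d/f]((T ⋈[e=c] S)) → 4
  (U ⋈[b=d] ρ[d/f]((T ⋈[e=c] S))) → 2

== RESULT ==
w | a | b | z | e | g | c | d
q | 5 | 1 | t | 6 | 8 | 6 | 1
s | 2 | 1 | t | 6 | 8 | 6 | 1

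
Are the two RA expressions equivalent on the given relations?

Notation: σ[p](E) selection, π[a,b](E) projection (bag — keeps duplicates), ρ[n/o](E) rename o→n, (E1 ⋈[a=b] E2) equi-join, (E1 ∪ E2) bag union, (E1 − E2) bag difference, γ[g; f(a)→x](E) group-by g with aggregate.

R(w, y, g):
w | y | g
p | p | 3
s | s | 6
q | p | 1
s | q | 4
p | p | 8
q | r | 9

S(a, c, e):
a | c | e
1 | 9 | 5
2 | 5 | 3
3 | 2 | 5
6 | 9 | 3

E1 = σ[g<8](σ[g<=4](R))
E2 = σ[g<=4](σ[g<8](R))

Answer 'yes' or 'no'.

E1 row counts bottom-up:
  R → 6
  σ[g<=4](R) → 3
  σ[g<8](σ[g<=4](R)) → 3
E2 row counts bottom-up:
  R → 6
  σ[g<8](R) → 4
  σ[g<=4](σ[g<8](R)) → 3

E1 and E2 produce the same multiset:
w | y | g
p | p | 3
q | p | 1
s | q | 4

yes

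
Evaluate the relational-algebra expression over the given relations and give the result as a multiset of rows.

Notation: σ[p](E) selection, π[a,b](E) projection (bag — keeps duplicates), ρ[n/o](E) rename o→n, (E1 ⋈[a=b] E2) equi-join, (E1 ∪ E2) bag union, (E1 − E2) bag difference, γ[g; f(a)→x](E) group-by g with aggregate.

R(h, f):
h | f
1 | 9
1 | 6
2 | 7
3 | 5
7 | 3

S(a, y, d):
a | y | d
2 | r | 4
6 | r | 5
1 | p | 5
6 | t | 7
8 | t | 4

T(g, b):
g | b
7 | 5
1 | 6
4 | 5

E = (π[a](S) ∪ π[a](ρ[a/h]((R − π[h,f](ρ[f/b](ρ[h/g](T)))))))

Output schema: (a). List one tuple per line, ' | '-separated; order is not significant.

Per-node cardinality:
  S → 5
  π[a](S) → 5
  R → 5
  T → 3
  ρ[h/g](T) → 3
  ρ[f/b](ρ[h/g](T)) → 3
  π[h,f](ρ[f/b](ρ[h/g](T))) → 3
  (R − π[h,f](ρ[f/b](ρ[h/g](T)))) → 4
  ρ[a/h]((R − π[h,f](ρ[f/b](ρ[h/g](T))))) → 4
  π[a](ρ[a/h]((R − π[h,f](ρ[f/b](ρ[h/g](T)))))) → 4
  (π[a](S) ∪ π[a](ρ[a/h]((R − π[h,f](ρ[f/b](ρ[h/g](T))))))) → 9

== RESULT ==
a
1
1
2
2
3
6
6
7
8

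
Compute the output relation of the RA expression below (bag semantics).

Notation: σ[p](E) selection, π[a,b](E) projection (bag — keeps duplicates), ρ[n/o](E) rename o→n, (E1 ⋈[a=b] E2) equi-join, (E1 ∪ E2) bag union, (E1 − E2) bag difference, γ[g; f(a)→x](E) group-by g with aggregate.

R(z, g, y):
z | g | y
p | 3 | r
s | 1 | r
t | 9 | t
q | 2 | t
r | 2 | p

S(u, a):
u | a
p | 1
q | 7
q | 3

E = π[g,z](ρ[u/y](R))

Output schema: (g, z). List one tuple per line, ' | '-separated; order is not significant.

Per-node cardinality:
  R → 5
  ρ[u/y](R) → 5
  π[g,z](ρ[u/y](R)) → 5

== RESULT ==
g | z
1 | s
2 | q
2 | r
3 | p
9 | t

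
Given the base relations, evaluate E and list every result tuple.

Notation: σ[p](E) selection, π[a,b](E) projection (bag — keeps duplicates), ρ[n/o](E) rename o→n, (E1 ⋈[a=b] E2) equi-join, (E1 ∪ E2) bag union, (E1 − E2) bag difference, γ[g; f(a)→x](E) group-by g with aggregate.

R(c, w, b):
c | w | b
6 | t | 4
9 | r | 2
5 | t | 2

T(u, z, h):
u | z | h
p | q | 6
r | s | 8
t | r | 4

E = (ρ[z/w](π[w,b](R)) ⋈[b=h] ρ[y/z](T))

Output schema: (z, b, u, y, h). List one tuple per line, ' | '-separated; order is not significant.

Per-node cardinality:
  R → 3
  π[w,b](R) → 3
  ρ[z/w](π[w,b](R)) → 3
  T → 3
  ρ[y/z](T) → 3
  (ρ[z/w](π[w,b](R)) ⋈[b=h] ρ[y/z](T)) → 1

== RESULT ==
z | b | u | y | h
t | 4 | t | r | 4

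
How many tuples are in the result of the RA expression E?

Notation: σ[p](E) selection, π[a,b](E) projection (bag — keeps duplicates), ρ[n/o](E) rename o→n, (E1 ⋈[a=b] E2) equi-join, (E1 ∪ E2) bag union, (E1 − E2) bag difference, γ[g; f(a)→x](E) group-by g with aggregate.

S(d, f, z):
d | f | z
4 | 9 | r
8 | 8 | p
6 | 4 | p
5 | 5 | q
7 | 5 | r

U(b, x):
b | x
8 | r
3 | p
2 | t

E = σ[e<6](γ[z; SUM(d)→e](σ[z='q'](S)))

Row counts bottom-up:
  S → 5
  σ[z='q'](S) → 1
  γ[z; SUM(d)→e](σ[z='q'](S)) → 1
  σ[e<6](γ[z; SUM(d)→e](σ[z='q'](S))) → 1

|E| = 1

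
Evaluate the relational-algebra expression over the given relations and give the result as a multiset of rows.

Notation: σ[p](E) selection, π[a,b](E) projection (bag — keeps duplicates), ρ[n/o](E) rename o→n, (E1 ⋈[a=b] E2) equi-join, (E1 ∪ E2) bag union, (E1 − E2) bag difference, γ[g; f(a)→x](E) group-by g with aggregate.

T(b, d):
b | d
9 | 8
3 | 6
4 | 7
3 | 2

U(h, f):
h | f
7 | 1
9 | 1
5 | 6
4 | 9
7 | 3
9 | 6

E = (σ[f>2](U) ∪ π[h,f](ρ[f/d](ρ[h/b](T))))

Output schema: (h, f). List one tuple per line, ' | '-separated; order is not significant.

Subexpression sizes:
  U → 6
  σ[f>2](U) → 4
  T → 4
  ρ[h/b](T) → 4
  ρ[f/d](ρ[h/b](T)) → 4
  π[h,f](ρ[f/d](ρ[h/b](T))) → 4
  (σ[f>2](U) ∪ π[h,f](ρ[f/d](ρ[h/b](T)))) → 8

== RESULT ==
h | f
3 | 2
3 | 6
4 | 7
4 | 9
5 | 6
7 | 3
9 | 6
9 | 8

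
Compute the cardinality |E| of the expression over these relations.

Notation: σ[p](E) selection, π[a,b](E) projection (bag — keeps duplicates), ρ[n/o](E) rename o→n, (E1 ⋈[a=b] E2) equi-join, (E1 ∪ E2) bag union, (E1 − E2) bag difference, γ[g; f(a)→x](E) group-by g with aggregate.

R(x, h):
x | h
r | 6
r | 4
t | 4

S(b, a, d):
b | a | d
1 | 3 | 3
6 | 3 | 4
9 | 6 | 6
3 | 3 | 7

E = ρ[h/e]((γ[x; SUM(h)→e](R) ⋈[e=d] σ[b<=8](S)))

Row counts bottom-up:
  R → 3
  γ[x; SUM(h)→e](R) → 2
  S → 4
  σ[b<=8](S) → 3
  (γ[x; SUM(h)→e](R) ⋈[e=d] σ[b<=8](S)) → 1
  ρ[h/e]((γ[x; SUM(h)→e](R) ⋈[e=d] σ[b<=8](S))) → 1

|E| = 1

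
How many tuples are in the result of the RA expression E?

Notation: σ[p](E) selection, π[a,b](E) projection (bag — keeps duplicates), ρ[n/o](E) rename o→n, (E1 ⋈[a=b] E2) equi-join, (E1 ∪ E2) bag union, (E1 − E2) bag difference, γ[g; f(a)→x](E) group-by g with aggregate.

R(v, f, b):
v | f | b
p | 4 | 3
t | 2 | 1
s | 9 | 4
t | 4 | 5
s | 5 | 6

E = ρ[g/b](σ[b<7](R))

Row counts bottom-up:
  R → 5
  σ[b<7](R) → 5
  ρ[g/b](σ[b<7](R)) → 5

|E| = 5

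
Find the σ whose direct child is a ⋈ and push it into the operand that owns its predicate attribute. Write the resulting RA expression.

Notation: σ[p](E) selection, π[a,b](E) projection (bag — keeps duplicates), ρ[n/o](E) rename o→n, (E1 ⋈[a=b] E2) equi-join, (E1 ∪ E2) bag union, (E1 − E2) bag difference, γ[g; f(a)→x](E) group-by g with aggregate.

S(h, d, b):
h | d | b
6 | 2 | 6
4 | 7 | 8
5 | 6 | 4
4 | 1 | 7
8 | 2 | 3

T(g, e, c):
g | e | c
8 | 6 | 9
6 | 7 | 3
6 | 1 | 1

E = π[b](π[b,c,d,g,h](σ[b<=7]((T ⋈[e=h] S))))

σ filters on b, owned by the right side.
E' = π[b](π[b,c,d,g,h]((T ⋈[e=h] σ[b<=7](S))))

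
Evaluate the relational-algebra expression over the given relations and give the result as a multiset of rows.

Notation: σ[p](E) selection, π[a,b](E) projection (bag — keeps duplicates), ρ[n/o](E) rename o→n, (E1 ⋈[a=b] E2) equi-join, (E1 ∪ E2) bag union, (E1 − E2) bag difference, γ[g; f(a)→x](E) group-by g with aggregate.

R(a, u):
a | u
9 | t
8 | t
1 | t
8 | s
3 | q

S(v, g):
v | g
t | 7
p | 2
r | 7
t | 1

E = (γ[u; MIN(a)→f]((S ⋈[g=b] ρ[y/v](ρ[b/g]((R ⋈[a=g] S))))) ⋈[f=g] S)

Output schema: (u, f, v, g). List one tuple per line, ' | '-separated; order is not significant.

Subexpression sizes:
  S → 4
  R → 5
  S → 4
  (R ⋈[a=g] S) → 1
  ρ[b/g]((R ⋈[a=g] S)) → 1
  ρ[y/v](ρ[b/g]((R ⋈[a=g] S))) → 1
  (S ⋈[g=b] ρ[y/v](ρ[b/g]((R ⋈[a=g] S)))) → 1
  γ[u; MIN(a)→f]((S ⋈[g=b] ρ[y/v](ρ[b/g]((R ⋈[a=g] S))))) → 1
  S → 4
  (γ[u; MIN(a)→f]((S ⋈[g=b] ρ[y/v](ρ[b/g]((R ⋈[a=g] S))))) ⋈[f=g] S) → 1

== RESULT ==
u | f | v | g
t | 1 | t | 1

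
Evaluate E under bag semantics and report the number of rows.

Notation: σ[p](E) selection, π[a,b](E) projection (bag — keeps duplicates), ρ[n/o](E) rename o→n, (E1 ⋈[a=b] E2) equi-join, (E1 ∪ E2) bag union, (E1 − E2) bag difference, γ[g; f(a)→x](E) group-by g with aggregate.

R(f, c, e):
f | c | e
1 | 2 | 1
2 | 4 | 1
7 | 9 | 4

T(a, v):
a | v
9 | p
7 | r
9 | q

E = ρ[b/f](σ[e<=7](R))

Subexpression sizes:
  R → 3
  σ[e<=7](R) → 3
  ρ[b/f](σ[e<=7](R)) → 3

|E| = 3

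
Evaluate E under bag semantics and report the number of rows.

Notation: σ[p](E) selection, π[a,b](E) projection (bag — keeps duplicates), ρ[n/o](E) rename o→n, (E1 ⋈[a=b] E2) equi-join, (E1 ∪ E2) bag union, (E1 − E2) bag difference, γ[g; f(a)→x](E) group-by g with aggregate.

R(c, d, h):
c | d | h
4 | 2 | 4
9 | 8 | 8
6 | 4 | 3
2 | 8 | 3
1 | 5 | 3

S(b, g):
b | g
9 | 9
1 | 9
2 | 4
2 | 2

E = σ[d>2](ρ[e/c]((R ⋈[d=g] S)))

Stepwise |·|:
  R → 5
  S → 4
  (R ⋈[d=g] S) → 2
  ρ[e/c]((R ⋈[d=g] S)) → 2
  σ[d>2](ρ[e/c]((R ⋈[d=g] S))) → 1

|E| = 1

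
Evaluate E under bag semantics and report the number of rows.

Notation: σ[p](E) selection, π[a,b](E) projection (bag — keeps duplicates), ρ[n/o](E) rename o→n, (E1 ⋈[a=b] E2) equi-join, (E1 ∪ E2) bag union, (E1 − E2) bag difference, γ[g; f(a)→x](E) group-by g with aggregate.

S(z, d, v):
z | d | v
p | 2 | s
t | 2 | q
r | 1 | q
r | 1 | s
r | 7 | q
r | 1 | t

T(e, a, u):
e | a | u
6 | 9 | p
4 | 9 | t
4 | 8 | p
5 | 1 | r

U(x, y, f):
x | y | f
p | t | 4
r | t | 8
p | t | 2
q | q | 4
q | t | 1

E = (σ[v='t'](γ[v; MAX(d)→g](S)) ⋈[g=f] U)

Per-node cardinality:
  S → 6
  γ[v; MAX(d)→g](S) → 3
  σ[v='t'](γ[v; MAX(d)→g](S)) → 1
  U → 5
  (σ[v='t'](γ[v; MAX(d)→g](S)) ⋈[g=f] U) → 1

|E| = 1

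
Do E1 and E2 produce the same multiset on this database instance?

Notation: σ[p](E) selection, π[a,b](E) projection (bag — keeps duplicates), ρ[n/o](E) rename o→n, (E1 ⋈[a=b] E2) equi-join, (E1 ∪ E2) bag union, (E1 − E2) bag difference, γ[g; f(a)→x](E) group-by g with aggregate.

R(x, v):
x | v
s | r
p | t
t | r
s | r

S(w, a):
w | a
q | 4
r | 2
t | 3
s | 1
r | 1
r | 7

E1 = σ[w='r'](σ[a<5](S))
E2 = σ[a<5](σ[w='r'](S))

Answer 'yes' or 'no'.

E1 row counts bottom-up:
  S → 6
  σ[a<5](S) → 5
  σ[w='r'](σ[a<5](S)) → 2
E2 row counts bottom-up:
  S → 6
  σ[w='r'](S) → 3
  σ[a<5](σ[w='r'](S)) → 2

E1 and E2 produce the same multiset:
w | a
r | 1
r | 2

yes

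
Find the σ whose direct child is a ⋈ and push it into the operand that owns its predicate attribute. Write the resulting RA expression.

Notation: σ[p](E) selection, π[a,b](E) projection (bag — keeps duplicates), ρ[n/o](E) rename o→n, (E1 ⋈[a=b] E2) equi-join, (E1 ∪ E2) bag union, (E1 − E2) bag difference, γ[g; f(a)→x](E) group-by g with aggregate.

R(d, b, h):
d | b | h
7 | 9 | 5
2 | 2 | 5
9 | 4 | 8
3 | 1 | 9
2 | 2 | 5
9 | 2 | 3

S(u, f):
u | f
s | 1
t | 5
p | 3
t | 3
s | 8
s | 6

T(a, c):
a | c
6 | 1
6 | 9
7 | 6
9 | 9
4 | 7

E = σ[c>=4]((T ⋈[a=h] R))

σ filters on c, owned by the left side.
E' = (σ[c>=4](T) ⋈[a=h] R)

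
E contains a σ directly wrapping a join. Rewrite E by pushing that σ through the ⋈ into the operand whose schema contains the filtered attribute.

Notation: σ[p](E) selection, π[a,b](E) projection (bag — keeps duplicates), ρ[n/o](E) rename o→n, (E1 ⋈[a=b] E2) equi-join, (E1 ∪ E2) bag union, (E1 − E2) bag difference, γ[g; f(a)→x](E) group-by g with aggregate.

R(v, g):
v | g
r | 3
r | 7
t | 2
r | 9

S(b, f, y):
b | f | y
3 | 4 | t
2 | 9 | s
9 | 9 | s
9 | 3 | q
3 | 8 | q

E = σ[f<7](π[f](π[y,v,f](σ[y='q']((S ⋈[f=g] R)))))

σ filters on y, owned by the left side.
E' = σ[f<7](π[f](π[y,v,f]((σ[y='q'](S) ⋈[f=g] R))))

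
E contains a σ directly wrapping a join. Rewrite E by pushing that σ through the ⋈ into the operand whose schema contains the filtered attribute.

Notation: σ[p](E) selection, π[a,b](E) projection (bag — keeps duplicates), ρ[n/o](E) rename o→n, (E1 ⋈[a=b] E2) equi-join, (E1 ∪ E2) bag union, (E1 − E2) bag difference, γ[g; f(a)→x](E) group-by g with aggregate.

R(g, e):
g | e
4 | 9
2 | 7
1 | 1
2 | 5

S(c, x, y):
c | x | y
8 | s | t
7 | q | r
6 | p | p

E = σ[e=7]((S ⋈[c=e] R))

σ filters on e, owned by the right side.
E' = (S ⋈[c=e] σ[e=7](R))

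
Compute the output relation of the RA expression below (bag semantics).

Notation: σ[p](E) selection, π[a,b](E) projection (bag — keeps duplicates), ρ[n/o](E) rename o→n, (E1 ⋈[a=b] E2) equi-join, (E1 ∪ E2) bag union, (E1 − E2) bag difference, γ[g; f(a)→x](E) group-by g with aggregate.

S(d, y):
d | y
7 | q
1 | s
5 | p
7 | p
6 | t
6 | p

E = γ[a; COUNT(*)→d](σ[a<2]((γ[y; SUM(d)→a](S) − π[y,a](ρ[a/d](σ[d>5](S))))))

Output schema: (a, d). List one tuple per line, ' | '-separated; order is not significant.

Stepwise |·|:
  S → 6
  γ[y; SUM(d)→a](S) → 4
  S → 6
  σ[d>5](S) → 4
  ρ[a/d](σ[d>5](S)) → 4
  π[y,a](ρ[a/d](σ[d>5](S))) → 4
  (γ[y; SUM(d)→a](S) − π[y,a](ρ[a/d](σ[d>5](S)))) → 2
  σ[a<2]((γ[y; SUM(d)→a](S) − π[y,a](ρ[a/d](σ[d>5](S))))) → 1
  γ[a; COUNT(*)→d](σ[a<2]((γ[y; SUM(d)→a](S) − π[y,a](ρ[a/d](σ[d>5](S)))))) → 1

== RESULT ==
a | d
1 | 1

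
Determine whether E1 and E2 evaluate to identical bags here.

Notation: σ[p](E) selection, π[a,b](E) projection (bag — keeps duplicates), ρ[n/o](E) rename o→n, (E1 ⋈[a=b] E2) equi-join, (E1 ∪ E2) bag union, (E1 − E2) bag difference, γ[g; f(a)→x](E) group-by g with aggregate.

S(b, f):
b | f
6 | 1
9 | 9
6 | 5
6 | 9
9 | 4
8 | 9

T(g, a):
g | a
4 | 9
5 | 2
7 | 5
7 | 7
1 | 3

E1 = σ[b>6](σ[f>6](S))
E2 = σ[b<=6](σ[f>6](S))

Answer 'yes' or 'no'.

E1 subexpression sizes:
  S → 6
  σ[f>6](S) → 3
  σ[b>6](σ[f>6](S)) → 2
E2 subexpression sizes:
  S → 6
  σ[f>6](S) → 3
  σ[b<=6](σ[f>6](S)) → 1

E1 result:
b | f
8 | 9
9 | 9
E2 result:
b | f
6 | 9
Witness: (8, 9) appears 1× in E1 but 0× in E2.

no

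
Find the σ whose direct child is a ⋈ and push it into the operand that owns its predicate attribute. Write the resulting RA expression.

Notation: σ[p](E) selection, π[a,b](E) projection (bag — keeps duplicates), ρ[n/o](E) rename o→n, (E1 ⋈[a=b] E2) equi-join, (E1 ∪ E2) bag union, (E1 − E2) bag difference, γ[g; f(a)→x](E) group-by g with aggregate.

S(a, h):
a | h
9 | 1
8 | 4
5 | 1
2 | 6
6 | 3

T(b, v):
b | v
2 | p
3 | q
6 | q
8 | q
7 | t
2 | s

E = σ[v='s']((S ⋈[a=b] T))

σ filters on v, owned by the right side.
E' = (S ⋈[a=b] σ[v='s'](T))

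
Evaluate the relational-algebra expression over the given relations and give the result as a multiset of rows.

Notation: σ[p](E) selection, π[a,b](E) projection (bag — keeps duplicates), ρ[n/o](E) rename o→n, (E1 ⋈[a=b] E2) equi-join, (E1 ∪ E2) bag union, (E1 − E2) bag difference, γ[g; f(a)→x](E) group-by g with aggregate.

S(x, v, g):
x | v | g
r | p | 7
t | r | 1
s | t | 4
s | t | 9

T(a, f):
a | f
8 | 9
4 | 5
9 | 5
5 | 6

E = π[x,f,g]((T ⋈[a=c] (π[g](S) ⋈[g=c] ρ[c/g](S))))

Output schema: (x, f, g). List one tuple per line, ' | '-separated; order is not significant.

Row counts bottom-up:
  T → 4
  S → 4
  π[g](S) → 4
  S → 4
  ρ[c/g](S) → 4
  (π[g](S) ⋈[g=c] ρ[c/g](S)) → 4
  (T ⋈[a=c] (π[g](S) ⋈[g=c] ρ[c/g](S))) → 2
  π[x,f,g]((T ⋈[a=c] (π[g](S) ⋈[g=c] ρ[c/g](S)))) → 2

== RESULT ==
x | f | g
s | 5 | 4
s | 5 | 9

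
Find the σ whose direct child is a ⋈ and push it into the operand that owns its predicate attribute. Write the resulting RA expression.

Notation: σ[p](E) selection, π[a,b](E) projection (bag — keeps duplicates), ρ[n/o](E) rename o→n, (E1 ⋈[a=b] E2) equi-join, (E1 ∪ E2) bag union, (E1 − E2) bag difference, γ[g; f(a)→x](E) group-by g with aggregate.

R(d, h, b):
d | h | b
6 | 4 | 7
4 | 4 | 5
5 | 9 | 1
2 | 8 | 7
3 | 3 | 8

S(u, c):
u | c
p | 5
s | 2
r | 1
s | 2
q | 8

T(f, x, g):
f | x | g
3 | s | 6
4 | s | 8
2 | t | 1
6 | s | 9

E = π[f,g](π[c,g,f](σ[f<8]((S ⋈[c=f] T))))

σ filters on f, owned by the right side.
E' = π[f,g](π[c,g,f]((S ⋈[c=f] σ[f<8](T))))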